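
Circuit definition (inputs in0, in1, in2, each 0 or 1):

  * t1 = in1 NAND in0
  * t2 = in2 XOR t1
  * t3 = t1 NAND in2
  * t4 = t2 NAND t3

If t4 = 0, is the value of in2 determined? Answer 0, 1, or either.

either

Both values of in2 occur among assignments with t4 = 0:
  in2=0: in0=0, in1=0, in2=0
  in2=1: in0=1, in1=1, in2=1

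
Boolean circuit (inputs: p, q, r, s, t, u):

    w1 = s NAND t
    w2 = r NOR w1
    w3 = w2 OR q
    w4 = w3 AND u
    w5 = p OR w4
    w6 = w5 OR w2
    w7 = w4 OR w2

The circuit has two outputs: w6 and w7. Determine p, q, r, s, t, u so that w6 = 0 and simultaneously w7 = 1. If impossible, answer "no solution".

no solution exists

Across all 64 input combinations, none give both w6 = 0 and w7 = 1.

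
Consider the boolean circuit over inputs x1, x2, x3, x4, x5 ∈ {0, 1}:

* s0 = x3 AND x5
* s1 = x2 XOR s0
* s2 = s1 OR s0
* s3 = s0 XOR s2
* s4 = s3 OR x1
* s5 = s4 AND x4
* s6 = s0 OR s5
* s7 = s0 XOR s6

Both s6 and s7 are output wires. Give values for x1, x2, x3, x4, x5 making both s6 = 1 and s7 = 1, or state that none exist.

Check with x1=1 x2=1 x3=0 x4=1 x5=1:
s0 = x3 AND x5 = 0 AND 1 = 0
s1 = x2 XOR s0 = 1 XOR 0 = 1
s2 = s1 OR s0 = 1 OR 0 = 1
s3 = s0 XOR s2 = 0 XOR 1 = 1
s4 = s3 OR x1 = 1 OR 1 = 1
s5 = s4 AND x4 = 1 AND 1 = 1
s6 = s0 OR s5 = 0 OR 1 = 1
s7 = s0 XOR s6 = 0 XOR 1 = 1
So s6 = 1 and s7 = 1.

x1=1 x2=1 x3=0 x4=1 x5=1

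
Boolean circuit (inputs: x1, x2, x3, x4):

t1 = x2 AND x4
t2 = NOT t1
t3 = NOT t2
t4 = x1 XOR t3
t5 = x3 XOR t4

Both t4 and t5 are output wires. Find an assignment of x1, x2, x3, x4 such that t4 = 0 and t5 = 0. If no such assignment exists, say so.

x1=0, x2=0, x3=0, x4=1

Check with x1=0, x2=0, x3=0, x4=1:
t1 = x2 AND x4 = 0 AND 1 = 0
t2 = NOT t1 = NOT 0 = 1
t3 = NOT t2 = NOT 1 = 0
t4 = x1 XOR t3 = 0 XOR 0 = 0
t5 = x3 XOR t4 = 0 XOR 0 = 0
So t4 = 0 and t5 = 0.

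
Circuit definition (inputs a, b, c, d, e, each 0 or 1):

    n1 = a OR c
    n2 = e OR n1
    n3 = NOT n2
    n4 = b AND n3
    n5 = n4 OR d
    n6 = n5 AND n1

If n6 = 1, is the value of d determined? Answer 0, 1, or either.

1

n6 = n5 AND n1 must be 1, so both n5 = 1 and n1 = 1.
n5 = n4 OR d must be 1, so at least one of n4, d is 1.
n1 = a OR c must be 1, so at least one of a, c is 1.
Every assignment with n6 = 1 has d = 1; there are 12 such assignment(s).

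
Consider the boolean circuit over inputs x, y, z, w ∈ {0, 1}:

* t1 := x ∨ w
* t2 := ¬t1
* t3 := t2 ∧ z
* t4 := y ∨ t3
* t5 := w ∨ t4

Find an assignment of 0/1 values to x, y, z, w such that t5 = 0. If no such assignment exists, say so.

Check with x=0 y=0 z=0 w=0:
t1 = x ∨ w = 0 ∨ 0 = 0
t2 = ¬t1 = ¬0 = 1
t3 = t2 ∧ z = 1 ∧ 0 = 0
t4 = y ∨ t3 = 0 ∨ 0 = 0
t5 = w ∨ t4 = 0 ∨ 0 = 0
So t5 = 0 as required.

x=0 y=0 z=0 w=0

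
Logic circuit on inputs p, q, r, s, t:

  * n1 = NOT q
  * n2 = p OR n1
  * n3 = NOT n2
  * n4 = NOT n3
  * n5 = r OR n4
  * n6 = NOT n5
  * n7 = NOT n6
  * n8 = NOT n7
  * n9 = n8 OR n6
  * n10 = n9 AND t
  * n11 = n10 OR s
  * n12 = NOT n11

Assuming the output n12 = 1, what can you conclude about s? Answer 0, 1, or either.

n12 = NOT n11 must be 1, so n11 = 0.
n11 = n10 OR s must be 0, so both n10 = 0 and s = 0.
Every assignment with n12 = 1 has s = 0; there are 15 such assignment(s).

0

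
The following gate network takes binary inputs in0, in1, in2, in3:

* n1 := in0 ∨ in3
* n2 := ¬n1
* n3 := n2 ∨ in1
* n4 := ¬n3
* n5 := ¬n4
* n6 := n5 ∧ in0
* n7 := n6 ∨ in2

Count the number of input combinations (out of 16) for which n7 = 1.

n7 = n6 ∨ in2 must be 1, so at least one of n6, in2 is 1.
Enumerating the 16 input combinations, 10 give n7 = 1 and 6 give n7 = 0.

10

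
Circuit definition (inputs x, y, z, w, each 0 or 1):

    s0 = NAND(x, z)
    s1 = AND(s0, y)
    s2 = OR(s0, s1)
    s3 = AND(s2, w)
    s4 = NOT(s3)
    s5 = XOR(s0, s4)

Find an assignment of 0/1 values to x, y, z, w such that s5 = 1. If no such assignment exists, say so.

s5 = XOR(s0, s4) must be 1, so s0 and s4 differ.
Check with x=0 y=0 z=1 w=1:
s0 = NAND(x, z) = NAND(0, 1) = 1
s1 = AND(s0, y) = AND(1, 0) = 0
s2 = OR(s0, s1) = OR(1, 0) = 1
s3 = AND(s2, w) = AND(1, 1) = 1
s4 = NOT(s3) = NOT 1 = 0
s5 = XOR(s0, s4) = XOR(1, 0) = 1
So s5 = 1 as required.

x=0 y=0 z=1 w=1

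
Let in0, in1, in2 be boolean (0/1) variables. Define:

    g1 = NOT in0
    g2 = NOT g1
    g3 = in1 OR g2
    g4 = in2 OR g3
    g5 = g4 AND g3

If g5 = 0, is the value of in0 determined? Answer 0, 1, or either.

g5 = g4 AND g3 must be 0, so at least one of g4, g3 is 0.
Every assignment with g5 = 0 has in0 = 0; there are 2 such assignment(s).
  in0=0, in1=0, in2=0
  in0=0, in1=0, in2=1

0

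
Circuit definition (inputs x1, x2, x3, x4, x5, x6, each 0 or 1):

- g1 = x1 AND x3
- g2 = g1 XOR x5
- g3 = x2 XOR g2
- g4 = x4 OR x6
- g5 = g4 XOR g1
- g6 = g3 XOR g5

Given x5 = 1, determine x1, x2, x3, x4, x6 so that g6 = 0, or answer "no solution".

x1=1, x2=0, x3=0, x4=1, x6=0

g6 = g3 XOR g5 must be 0, so g3 and g5 are equal.
Check with x5 = 1 and x1=1, x2=0, x3=0, x4=1, x6=0:
g1 = x1 AND x3 = 1 AND 0 = 0
g2 = g1 XOR x5 = 0 XOR 1 = 1
g3 = x2 XOR g2 = 0 XOR 1 = 1
g4 = x4 OR x6 = 1 OR 0 = 1
g5 = g4 XOR g1 = 1 XOR 0 = 1
g6 = g3 XOR g5 = 1 XOR 1 = 0
So g6 = 0.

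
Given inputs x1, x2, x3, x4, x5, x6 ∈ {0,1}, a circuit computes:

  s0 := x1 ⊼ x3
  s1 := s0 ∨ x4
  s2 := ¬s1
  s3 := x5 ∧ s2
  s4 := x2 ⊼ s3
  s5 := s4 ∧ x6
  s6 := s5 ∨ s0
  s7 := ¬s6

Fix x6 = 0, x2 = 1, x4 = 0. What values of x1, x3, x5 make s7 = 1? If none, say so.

x1=1, x3=1, x5=0

s7 = ¬s6 must be 1, so s6 = 0.
Check with x6 = 0, x2 = 1, x4 = 0 and x1=1, x3=1, x5=0:
s0 = x1 ⊼ x3 = 1 ⊼ 1 = 0
s1 = s0 ∨ x4 = 0 ∨ 0 = 0
s2 = ¬s1 = ¬0 = 1
s3 = x5 ∧ s2 = 0 ∧ 1 = 0
s4 = x2 ⊼ s3 = 1 ⊼ 0 = 1
s5 = s4 ∧ x6 = 1 ∧ 0 = 0
s6 = s5 ∨ s0 = 0 ∨ 0 = 0
s7 = ¬s6 = ¬0 = 1
So s7 = 1.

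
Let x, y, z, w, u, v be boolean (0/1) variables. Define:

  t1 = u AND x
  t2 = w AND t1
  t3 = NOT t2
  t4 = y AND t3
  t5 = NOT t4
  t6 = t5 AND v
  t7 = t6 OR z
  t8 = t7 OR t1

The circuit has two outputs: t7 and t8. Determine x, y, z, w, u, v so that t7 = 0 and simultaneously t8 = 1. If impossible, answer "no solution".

Check with x=1, y=0, z=0, w=0, u=1, v=0:
t1 = u AND x = 1 AND 1 = 1
t2 = w AND t1 = 0 AND 1 = 0
t3 = NOT t2 = NOT 0 = 1
t4 = y AND t3 = 0 AND 1 = 0
t5 = NOT t4 = NOT 0 = 1
t6 = t5 AND v = 1 AND 0 = 0
t7 = t6 OR z = 0 OR 0 = 0
t8 = t7 OR t1 = 0 OR 1 = 1
So t7 = 0 and t8 = 1.

x=1, y=0, z=0, w=0, u=1, v=0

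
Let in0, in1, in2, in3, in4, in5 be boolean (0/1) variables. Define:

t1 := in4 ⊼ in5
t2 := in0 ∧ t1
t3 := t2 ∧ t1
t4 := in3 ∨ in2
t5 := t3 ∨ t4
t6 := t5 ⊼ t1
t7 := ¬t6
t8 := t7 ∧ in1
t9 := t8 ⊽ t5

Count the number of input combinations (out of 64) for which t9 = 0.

54

t9 = t8 ⊽ t5 must be 0, so at least one of t8, t5 is 1.
Enumerating the 64 input combinations, 54 give t9 = 0 and 10 give t9 = 1.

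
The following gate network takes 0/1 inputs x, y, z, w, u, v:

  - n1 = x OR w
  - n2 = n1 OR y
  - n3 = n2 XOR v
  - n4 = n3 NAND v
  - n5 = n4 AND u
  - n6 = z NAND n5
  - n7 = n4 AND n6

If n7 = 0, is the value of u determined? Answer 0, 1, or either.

Both values of u occur among assignments with n7 = 0:
  u=0: x=0, y=0, z=0, w=0, u=0, v=1
  u=1: x=0, y=0, z=0, w=0, u=1, v=1

either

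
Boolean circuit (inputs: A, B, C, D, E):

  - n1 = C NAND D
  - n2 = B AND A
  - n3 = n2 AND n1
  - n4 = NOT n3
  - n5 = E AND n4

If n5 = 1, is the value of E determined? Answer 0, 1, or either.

1

n5 = E AND n4 must be 1, so both E = 1 and n4 = 1.
n4 = NOT n3 must be 1, so n3 = 0.
Every assignment with n5 = 1 has E = 1; there are 13 such assignment(s).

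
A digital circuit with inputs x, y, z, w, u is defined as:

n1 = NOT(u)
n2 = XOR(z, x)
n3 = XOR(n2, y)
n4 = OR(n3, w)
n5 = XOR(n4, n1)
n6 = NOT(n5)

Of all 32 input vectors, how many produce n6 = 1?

n6 = NOT(n5) must be 1, so n5 = 0.
n5 = XOR(n4, n1) must be 0, so n4 and n1 are equal.
Enumerating the 32 input combinations, 16 give n6 = 1 and 16 give n6 = 0.

16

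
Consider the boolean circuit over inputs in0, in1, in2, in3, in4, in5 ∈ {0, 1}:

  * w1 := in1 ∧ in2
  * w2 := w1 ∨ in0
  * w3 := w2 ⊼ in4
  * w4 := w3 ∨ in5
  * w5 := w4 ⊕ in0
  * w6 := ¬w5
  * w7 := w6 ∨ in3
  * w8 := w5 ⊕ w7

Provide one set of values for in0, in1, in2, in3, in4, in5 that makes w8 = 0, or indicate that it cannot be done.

w8 = w5 ⊕ w7 must be 0, so w5 and w7 are equal.
Check with in0=0 in1=1 in2=1 in3=1 in4=0 in5=0:
w1 = in1 ∧ in2 = 1 ∧ 1 = 1
w2 = w1 ∨ in0 = 1 ∨ 0 = 1
w3 = w2 ⊼ in4 = 1 ⊼ 0 = 1
w4 = w3 ∨ in5 = 1 ∨ 0 = 1
w5 = w4 ⊕ in0 = 1 ⊕ 0 = 1
w6 = ¬w5 = ¬1 = 0
w7 = w6 ∨ in3 = 0 ∨ 1 = 1
w8 = w5 ⊕ w7 = 1 ⊕ 1 = 0
So w8 = 0 as required.

in0=0 in1=1 in2=1 in3=1 in4=0 in5=0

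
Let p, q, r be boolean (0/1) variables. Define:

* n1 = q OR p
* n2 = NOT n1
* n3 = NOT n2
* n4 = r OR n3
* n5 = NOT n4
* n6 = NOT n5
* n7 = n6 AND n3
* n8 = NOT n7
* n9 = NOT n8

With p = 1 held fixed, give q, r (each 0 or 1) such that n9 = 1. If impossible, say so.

q=1, r=1

n9 = NOT n8 must be 1, so n8 = 0.
Check with p = 1 and q=1, r=1:
n1 = q OR p = 1 OR 1 = 1
n2 = NOT n1 = NOT 1 = 0
n3 = NOT n2 = NOT 0 = 1
n4 = r OR n3 = 1 OR 1 = 1
n5 = NOT n4 = NOT 1 = 0
n6 = NOT n5 = NOT 0 = 1
n7 = n6 AND n3 = 1 AND 1 = 1
n8 = NOT n7 = NOT 1 = 0
n9 = NOT n8 = NOT 0 = 1
So n9 = 1.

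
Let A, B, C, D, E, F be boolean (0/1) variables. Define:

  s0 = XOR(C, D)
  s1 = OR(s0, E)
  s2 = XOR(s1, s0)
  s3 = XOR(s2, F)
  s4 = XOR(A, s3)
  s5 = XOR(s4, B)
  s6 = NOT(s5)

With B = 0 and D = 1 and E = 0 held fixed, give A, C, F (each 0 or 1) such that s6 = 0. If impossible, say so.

Check with B = 0 and D = 1 and E = 0 and A=1, C=1, F=0:
s0 = XOR(C, D) = XOR(1, 1) = 0
s1 = OR(s0, E) = OR(0, 0) = 0
s2 = XOR(s1, s0) = XOR(0, 0) = 0
s3 = XOR(s2, F) = XOR(0, 0) = 0
s4 = XOR(A, s3) = XOR(1, 0) = 1
s5 = XOR(s4, B) = XOR(1, 0) = 1
s6 = NOT(s5) = NOT 1 = 0
So s6 = 0.

A=1, C=1, F=0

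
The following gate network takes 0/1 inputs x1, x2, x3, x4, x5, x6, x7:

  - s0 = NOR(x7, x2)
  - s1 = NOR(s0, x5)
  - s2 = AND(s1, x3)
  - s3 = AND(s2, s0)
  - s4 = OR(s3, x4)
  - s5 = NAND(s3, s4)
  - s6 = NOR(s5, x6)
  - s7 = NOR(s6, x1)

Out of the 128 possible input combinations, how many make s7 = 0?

s7 = NOR(s6, x1) must be 0, so at least one of s6, x1 is 1.
Enumerating the 128 input combinations, 64 give s7 = 0 and 64 give s7 = 1.

64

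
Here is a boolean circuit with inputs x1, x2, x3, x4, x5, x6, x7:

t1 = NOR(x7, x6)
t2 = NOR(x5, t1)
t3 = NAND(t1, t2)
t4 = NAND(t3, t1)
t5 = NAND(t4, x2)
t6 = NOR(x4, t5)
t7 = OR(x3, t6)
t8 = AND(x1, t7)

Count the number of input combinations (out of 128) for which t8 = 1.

t8 = AND(x1, t7) must be 1, so both x1 = 1 and t7 = 1.
Enumerating the 128 input combinations, 38 give t8 = 1 and 90 give t8 = 0.

38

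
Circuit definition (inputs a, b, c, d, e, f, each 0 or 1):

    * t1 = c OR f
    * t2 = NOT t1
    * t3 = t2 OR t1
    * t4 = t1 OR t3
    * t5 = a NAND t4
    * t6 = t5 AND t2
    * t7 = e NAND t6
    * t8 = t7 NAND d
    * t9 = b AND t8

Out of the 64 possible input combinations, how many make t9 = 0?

47

t9 = b AND t8 must be 0, so at least one of b, t8 is 0.
Enumerating the 64 input combinations, 47 give t9 = 0 and 17 give t9 = 1.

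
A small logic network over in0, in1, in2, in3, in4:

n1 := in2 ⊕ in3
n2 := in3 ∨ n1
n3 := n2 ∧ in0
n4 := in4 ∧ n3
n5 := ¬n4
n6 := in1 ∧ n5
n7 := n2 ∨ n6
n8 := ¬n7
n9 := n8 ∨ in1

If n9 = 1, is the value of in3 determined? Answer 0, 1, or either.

Both values of in3 occur among assignments with n9 = 1:
  in3=0: in0=0, in1=0, in2=0, in3=0, in4=0
  in3=1: in0=0, in1=1, in2=0, in3=1, in4=0

either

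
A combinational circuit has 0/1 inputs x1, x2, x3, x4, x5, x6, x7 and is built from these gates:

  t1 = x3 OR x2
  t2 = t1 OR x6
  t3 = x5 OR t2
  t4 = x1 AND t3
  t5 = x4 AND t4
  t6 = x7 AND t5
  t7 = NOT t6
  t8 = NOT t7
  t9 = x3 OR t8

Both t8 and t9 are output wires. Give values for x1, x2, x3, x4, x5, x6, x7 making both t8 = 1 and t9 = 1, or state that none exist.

Check with x1=1, x2=0, x3=1, x4=1, x5=1, x6=0, x7=1:
t1 = x3 OR x2 = 1 OR 0 = 1
t2 = t1 OR x6 = 1 OR 0 = 1
t3 = x5 OR t2 = 1 OR 1 = 1
t4 = x1 AND t3 = 1 AND 1 = 1
t5 = x4 AND t4 = 1 AND 1 = 1
t6 = x7 AND t5 = 1 AND 1 = 1
t7 = NOT t6 = NOT 1 = 0
t8 = NOT t7 = NOT 0 = 1
t9 = x3 OR t8 = 1 OR 1 = 1
So t8 = 1 and t9 = 1.

x1=1, x2=0, x3=1, x4=1, x5=1, x6=0, x7=1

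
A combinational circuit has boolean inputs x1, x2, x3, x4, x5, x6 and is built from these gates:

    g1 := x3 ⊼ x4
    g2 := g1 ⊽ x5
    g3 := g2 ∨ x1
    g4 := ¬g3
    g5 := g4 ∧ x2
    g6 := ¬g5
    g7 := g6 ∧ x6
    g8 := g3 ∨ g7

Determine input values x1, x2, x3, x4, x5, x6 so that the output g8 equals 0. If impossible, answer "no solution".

g8 = g3 ∨ g7 must be 0, so both g3 = 0 and g7 = 0.
g3 = g2 ∨ x1 must be 0, so both g2 = 0 and x1 = 0.
Check with x1=0, x2=1, x3=0, x4=1, x5=1, x6=1:
g1 = x3 ⊼ x4 = 0 ⊼ 1 = 1
g2 = g1 ⊽ x5 = 1 ⊽ 1 = 0
g3 = g2 ∨ x1 = 0 ∨ 0 = 0
g4 = ¬g3 = ¬0 = 1
g5 = g4 ∧ x2 = 1 ∧ 1 = 1
g6 = ¬g5 = ¬1 = 0
g7 = g6 ∧ x6 = 0 ∧ 1 = 0
g8 = g3 ∨ g7 = 0 ∨ 0 = 0
So g8 = 0 as required.

x1=0, x2=1, x3=0, x4=1, x5=1, x6=1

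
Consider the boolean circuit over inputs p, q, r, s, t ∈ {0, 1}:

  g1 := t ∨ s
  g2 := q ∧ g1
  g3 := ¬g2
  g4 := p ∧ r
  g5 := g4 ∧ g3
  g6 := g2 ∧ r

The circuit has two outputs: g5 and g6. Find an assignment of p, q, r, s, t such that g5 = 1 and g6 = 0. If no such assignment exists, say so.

p=1, q=0, r=1, s=1, t=1

Check with p=1, q=0, r=1, s=1, t=1:
g1 = t ∨ s = 1 ∨ 1 = 1
g2 = q ∧ g1 = 0 ∧ 1 = 0
g3 = ¬g2 = ¬0 = 1
g4 = p ∧ r = 1 ∧ 1 = 1
g5 = g4 ∧ g3 = 1 ∧ 1 = 1
g6 = g2 ∧ r = 0 ∧ 1 = 0
So g5 = 1 and g6 = 0.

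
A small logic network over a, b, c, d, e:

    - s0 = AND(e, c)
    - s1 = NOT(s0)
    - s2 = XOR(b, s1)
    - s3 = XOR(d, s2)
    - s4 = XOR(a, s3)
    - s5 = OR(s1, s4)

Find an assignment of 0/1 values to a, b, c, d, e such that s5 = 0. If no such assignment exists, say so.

a=1, b=1, c=1, d=0, e=1

Check with a=1, b=1, c=1, d=0, e=1:
s0 = AND(e, c) = AND(1, 1) = 1
s1 = NOT(s0) = NOT 1 = 0
s2 = XOR(b, s1) = XOR(1, 0) = 1
s3 = XOR(d, s2) = XOR(0, 1) = 1
s4 = XOR(a, s3) = XOR(1, 1) = 0
s5 = OR(s1, s4) = OR(0, 0) = 0
So s5 = 0 as required.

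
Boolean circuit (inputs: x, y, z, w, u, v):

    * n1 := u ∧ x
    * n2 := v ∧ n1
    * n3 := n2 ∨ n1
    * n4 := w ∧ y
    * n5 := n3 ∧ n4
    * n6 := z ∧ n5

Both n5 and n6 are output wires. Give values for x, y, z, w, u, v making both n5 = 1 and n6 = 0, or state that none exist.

x=1, y=1, z=0, w=1, u=1, v=1

Check with x=1, y=1, z=0, w=1, u=1, v=1:
n1 = u ∧ x = 1 ∧ 1 = 1
n2 = v ∧ n1 = 1 ∧ 1 = 1
n3 = n2 ∨ n1 = 1 ∨ 1 = 1
n4 = w ∧ y = 1 ∧ 1 = 1
n5 = n3 ∧ n4 = 1 ∧ 1 = 1
n6 = z ∧ n5 = 0 ∧ 1 = 0
So n5 = 1 and n6 = 0.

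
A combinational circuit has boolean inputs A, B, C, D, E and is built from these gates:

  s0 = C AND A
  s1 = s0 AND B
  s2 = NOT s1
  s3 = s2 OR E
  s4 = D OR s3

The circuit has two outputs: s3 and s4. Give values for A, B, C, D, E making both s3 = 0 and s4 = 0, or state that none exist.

A=1, B=1, C=1, D=0, E=0

Check with A=1, B=1, C=1, D=0, E=0:
s0 = C AND A = 1 AND 1 = 1
s1 = s0 AND B = 1 AND 1 = 1
s2 = NOT s1 = NOT 1 = 0
s3 = s2 OR E = 0 OR 0 = 0
s4 = D OR s3 = 0 OR 0 = 0
So s3 = 0 and s4 = 0.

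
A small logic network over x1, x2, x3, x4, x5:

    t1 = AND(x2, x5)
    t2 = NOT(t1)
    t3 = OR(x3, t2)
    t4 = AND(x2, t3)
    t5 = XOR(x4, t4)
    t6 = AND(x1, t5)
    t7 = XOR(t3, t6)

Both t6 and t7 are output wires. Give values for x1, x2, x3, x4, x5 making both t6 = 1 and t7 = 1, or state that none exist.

Check with x1=1, x2=1, x3=0, x4=1, x5=1:
t1 = AND(x2, x5) = AND(1, 1) = 1
t2 = NOT(t1) = NOT 1 = 0
t3 = OR(x3, t2) = OR(0, 0) = 0
t4 = AND(x2, t3) = AND(1, 0) = 0
t5 = XOR(x4, t4) = XOR(1, 0) = 1
t6 = AND(x1, t5) = AND(1, 1) = 1
t7 = XOR(t3, t6) = XOR(0, 1) = 1
So t6 = 1 and t7 = 1.

x1=1, x2=1, x3=0, x4=1, x5=1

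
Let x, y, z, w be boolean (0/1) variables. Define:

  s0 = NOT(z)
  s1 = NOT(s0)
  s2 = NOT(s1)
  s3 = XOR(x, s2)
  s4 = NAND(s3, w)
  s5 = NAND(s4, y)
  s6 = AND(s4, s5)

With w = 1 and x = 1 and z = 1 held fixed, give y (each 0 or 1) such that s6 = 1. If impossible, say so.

no solution exists

With w = 1 and x = 1 and z = 1 fixed, none of the 2 settings of y give s6 = 1.
For example, with y=0:
s0 = NOT(z) = NOT 1 = 0
s1 = NOT(s0) = NOT 0 = 1
s2 = NOT(s1) = NOT 1 = 0
s3 = XOR(x, s2) = XOR(1, 0) = 1
s4 = NAND(s3, w) = NAND(1, 1) = 0
s5 = NAND(s4, y) = NAND(0, 0) = 1
s6 = AND(s4, s5) = AND(0, 1) = 0
giving s6 = 0 ≠ 1.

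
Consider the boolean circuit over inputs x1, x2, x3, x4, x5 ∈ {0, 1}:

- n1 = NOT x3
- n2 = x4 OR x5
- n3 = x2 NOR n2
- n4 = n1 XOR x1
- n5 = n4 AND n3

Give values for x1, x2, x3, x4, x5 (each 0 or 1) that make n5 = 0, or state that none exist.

n5 = n4 AND n3 must be 0, so at least one of n4, n3 is 0.
Check with x1=1, x2=0, x3=0, x4=1, x5=0:
n1 = NOT x3 = NOT 0 = 1
n2 = x4 OR x5 = 1 OR 0 = 1
n3 = x2 NOR n2 = 0 NOR 1 = 0
n4 = n1 XOR x1 = 1 XOR 1 = 0
n5 = n4 AND n3 = 0 AND 0 = 0
So n5 = 0 as required.

x1=1, x2=0, x3=0, x4=1, x5=0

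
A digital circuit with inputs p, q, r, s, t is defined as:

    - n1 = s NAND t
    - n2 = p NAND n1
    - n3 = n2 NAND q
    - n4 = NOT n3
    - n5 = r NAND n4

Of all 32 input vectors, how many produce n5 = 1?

n5 = r NAND n4 must be 1, so at least one of r, n4 is 0.
Enumerating the 32 input combinations, 27 give n5 = 1 and 5 give n5 = 0.

27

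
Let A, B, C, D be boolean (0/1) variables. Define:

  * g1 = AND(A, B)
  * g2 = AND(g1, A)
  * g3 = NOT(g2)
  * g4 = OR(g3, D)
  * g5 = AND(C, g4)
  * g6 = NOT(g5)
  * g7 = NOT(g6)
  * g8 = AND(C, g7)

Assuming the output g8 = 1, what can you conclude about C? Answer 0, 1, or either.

1

g8 = AND(C, g7) must be 1, so both C = 1 and g7 = 1.
g7 = NOT(g6) must be 1, so g6 = 0.
g6 = NOT(g5) must be 0, so g5 = 1.
Every assignment with g8 = 1 has C = 1; there are 7 such assignment(s).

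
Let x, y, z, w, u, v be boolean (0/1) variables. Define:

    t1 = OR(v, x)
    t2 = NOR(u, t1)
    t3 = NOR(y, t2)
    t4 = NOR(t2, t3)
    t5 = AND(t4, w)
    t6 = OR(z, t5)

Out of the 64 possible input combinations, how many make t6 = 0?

t6 = OR(z, t5) must be 0, so both z = 0 and t5 = 0.
Enumerating the 64 input combinations, 25 give t6 = 0 and 39 give t6 = 1.

25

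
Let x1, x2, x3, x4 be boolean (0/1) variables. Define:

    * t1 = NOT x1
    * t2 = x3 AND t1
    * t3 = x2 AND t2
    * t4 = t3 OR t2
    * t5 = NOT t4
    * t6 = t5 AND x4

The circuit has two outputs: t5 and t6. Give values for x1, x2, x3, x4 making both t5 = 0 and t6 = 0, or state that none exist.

Check with x1=0 x2=0 x3=1 x4=1:
t1 = NOT x1 = NOT 0 = 1
t2 = x3 AND t1 = 1 AND 1 = 1
t3 = x2 AND t2 = 0 AND 1 = 0
t4 = t3 OR t2 = 0 OR 1 = 1
t5 = NOT t4 = NOT 1 = 0
t6 = t5 AND x4 = 0 AND 1 = 0
So t5 = 0 and t6 = 0.

x1=0 x2=0 x3=1 x4=1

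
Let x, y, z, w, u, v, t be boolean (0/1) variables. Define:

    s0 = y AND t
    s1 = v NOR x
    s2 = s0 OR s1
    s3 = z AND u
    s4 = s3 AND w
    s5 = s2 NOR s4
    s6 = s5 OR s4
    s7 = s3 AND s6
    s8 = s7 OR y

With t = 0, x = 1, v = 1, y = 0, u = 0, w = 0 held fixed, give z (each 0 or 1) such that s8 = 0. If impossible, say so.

Check with t = 0, x = 1, v = 1, y = 0, u = 0, w = 0 and z=0:
s0 = y AND t = 0 AND 0 = 0
s1 = v NOR x = 1 NOR 1 = 0
s2 = s0 OR s1 = 0 OR 0 = 0
s3 = z AND u = 0 AND 0 = 0
s4 = s3 AND w = 0 AND 0 = 0
s5 = s2 NOR s4 = 0 NOR 0 = 1
s6 = s5 OR s4 = 1 OR 0 = 1
s7 = s3 AND s6 = 0 AND 1 = 0
s8 = s7 OR y = 0 OR 0 = 0
So s8 = 0.

z=0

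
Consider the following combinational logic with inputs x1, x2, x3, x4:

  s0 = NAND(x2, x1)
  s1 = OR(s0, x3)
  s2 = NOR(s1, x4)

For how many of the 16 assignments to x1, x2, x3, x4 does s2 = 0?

15

s2 = NOR(s1, x4) must be 0, so at least one of s1, x4 is 1.
Enumerating the 16 input combinations, 15 give s2 = 0 and 1 give s2 = 1.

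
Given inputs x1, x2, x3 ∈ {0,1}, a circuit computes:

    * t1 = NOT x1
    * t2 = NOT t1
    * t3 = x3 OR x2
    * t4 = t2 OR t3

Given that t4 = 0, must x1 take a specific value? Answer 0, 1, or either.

t4 = t2 OR t3 must be 0, so both t2 = 0 and t3 = 0.
t2 = NOT t1 must be 0, so t1 = 1.
t3 = x3 OR x2 must be 0, so both x3 = 0 and x2 = 0.
Every assignment with t4 = 0 has x1 = 0; there are 1 such assignment(s).
  x1=0, x2=0, x3=0

0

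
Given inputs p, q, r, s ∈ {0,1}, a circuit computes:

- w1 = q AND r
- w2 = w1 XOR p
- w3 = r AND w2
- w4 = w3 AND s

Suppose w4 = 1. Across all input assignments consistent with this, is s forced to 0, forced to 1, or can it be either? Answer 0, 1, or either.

1

w4 = w3 AND s must be 1, so both w3 = 1 and s = 1.
w3 = r AND w2 must be 1, so both r = 1 and w2 = 1.
w2 = w1 XOR p must be 1, so w1 and p differ.
Every assignment with w4 = 1 has s = 1; there are 2 such assignment(s).
  p=0, q=1, r=1, s=1
  p=1, q=0, r=1, s=1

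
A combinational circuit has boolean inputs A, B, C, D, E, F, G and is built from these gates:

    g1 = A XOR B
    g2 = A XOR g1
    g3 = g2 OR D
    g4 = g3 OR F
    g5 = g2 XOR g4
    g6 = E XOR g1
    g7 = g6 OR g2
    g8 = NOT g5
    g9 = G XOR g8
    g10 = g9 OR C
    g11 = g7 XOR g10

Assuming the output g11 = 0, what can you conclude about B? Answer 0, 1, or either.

Both values of B occur among assignments with g11 = 0:
  B=0: A=0, B=0, C=0, D=0, E=0, F=0, G=1
  B=1: A=0, B=1, C=0, D=0, E=0, F=0, G=0

either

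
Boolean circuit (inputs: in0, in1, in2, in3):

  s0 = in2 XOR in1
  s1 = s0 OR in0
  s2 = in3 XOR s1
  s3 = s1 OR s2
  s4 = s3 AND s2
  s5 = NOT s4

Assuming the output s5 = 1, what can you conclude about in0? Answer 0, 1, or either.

either

Both values of in0 occur among assignments with s5 = 1:
  in0=0: in0=0, in1=0, in2=0, in3=0
  in0=1: in0=1, in1=0, in2=0, in3=1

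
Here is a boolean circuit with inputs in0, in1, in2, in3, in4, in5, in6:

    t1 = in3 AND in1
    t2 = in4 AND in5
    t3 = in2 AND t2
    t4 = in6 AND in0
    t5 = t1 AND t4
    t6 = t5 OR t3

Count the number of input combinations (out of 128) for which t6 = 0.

105

t6 = t5 OR t3 must be 0, so both t5 = 0 and t3 = 0.
t5 = t1 AND t4 must be 0, so at least one of t1, t4 is 0.
t3 = in2 AND t2 must be 0, so at least one of in2, t2 is 0.
Enumerating the 128 input combinations, 105 give t6 = 0 and 23 give t6 = 1.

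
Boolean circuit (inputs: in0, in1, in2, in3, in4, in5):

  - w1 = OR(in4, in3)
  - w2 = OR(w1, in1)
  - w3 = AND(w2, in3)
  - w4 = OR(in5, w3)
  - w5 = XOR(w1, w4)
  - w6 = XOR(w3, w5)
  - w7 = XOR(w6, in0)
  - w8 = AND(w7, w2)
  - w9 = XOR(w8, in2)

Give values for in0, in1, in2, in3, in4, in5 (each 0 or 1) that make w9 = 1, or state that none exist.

in0=1 in1=0 in2=1 in3=1 in4=0 in5=0

Check with in0=1 in1=0 in2=1 in3=1 in4=0 in5=0:
w1 = OR(in4, in3) = OR(0, 1) = 1
w2 = OR(w1, in1) = OR(1, 0) = 1
w3 = AND(w2, in3) = AND(1, 1) = 1
w4 = OR(in5, w3) = OR(0, 1) = 1
w5 = XOR(w1, w4) = XOR(1, 1) = 0
w6 = XOR(w3, w5) = XOR(1, 0) = 1
w7 = XOR(w6, in0) = XOR(1, 1) = 0
w8 = AND(w7, w2) = AND(0, 1) = 0
w9 = XOR(w8, in2) = XOR(0, 1) = 1
So w9 = 1 as required.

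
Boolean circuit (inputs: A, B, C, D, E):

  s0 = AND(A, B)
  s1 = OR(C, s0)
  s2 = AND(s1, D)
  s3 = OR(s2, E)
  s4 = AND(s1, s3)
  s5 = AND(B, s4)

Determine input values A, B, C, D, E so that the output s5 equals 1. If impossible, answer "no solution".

A=1, B=1, C=0, D=1, E=0

s5 = AND(B, s4) must be 1, so both B = 1 and s4 = 1.
s4 = AND(s1, s3) must be 1, so both s1 = 1 and s3 = 1.
Check with A=1, B=1, C=0, D=1, E=0:
s0 = AND(A, B) = AND(1, 1) = 1
s1 = OR(C, s0) = OR(0, 1) = 1
s2 = AND(s1, D) = AND(1, 1) = 1
s3 = OR(s2, E) = OR(1, 0) = 1
s4 = AND(s1, s3) = AND(1, 1) = 1
s5 = AND(B, s4) = AND(1, 1) = 1
So s5 = 1 as required.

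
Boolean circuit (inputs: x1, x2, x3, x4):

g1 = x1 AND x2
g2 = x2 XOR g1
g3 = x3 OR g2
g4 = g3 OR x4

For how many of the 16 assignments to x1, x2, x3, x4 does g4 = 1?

13

g4 = g3 OR x4 must be 1, so at least one of g3, x4 is 1.
Enumerating the 16 input combinations, 13 give g4 = 1 and 3 give g4 = 0.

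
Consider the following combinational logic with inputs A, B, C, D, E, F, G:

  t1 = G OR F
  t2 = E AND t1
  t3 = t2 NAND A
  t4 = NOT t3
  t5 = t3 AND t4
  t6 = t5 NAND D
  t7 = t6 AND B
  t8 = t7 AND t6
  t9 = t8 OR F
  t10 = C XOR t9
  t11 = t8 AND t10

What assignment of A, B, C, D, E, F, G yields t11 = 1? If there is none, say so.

A=0, B=1, C=0, D=1, E=1, F=0, G=0

t11 = t8 AND t10 must be 1, so both t8 = 1 and t10 = 1.
t8 = t7 AND t6 must be 1, so both t7 = 1 and t6 = 1.
Check with A=0, B=1, C=0, D=1, E=1, F=0, G=0:
t1 = G OR F = 0 OR 0 = 0
t2 = E AND t1 = 1 AND 0 = 0
t3 = t2 NAND A = 0 NAND 0 = 1
t4 = NOT t3 = NOT 1 = 0
t5 = t3 AND t4 = 1 AND 0 = 0
t6 = t5 NAND D = 0 NAND 1 = 1
t7 = t6 AND B = 1 AND 1 = 1
t8 = t7 AND t6 = 1 AND 1 = 1
t9 = t8 OR F = 1 OR 0 = 1
t10 = C XOR t9 = 0 XOR 1 = 1
t11 = t8 AND t10 = 1 AND 1 = 1
So t11 = 1 as required.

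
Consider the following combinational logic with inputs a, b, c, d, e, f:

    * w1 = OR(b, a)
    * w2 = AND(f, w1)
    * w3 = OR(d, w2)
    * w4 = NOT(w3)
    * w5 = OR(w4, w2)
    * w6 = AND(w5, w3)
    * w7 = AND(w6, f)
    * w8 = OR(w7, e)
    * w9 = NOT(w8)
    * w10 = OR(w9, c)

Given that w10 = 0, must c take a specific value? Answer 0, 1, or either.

w10 = OR(w9, c) must be 0, so both w9 = 0 and c = 0.
w9 = NOT(w8) must be 0, so w8 = 1.
w8 = OR(w7, e) must be 1, so at least one of w7, e is 1.
Every assignment with w10 = 0 has c = 0; there are 22 such assignment(s).

0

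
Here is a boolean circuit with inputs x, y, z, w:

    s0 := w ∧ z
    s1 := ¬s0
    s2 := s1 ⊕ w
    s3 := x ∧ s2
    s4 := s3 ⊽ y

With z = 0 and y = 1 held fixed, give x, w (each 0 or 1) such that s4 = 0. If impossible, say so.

Check with z = 0 and y = 1 and x=0, w=0:
s0 = w ∧ z = 0 ∧ 0 = 0
s1 = ¬s0 = ¬0 = 1
s2 = s1 ⊕ w = 1 ⊕ 0 = 1
s3 = x ∧ s2 = 0 ∧ 1 = 0
s4 = s3 ⊽ y = 0 ⊽ 1 = 0
So s4 = 0.

x=0, w=0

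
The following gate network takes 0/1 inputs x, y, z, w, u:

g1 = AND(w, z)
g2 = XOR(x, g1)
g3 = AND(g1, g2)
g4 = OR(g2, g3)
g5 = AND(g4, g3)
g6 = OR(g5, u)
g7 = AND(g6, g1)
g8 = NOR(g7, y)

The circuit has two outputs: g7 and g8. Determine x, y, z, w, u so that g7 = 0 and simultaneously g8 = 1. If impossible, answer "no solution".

x=0 y=0 z=0 w=0 u=1

Check with x=0 y=0 z=0 w=0 u=1:
g1 = AND(w, z) = AND(0, 0) = 0
g2 = XOR(x, g1) = XOR(0, 0) = 0
g3 = AND(g1, g2) = AND(0, 0) = 0
g4 = OR(g2, g3) = OR(0, 0) = 0
g5 = AND(g4, g3) = AND(0, 0) = 0
g6 = OR(g5, u) = OR(0, 1) = 1
g7 = AND(g6, g1) = AND(1, 0) = 0
g8 = NOR(g7, y) = NOR(0, 0) = 1
So g7 = 0 and g8 = 1.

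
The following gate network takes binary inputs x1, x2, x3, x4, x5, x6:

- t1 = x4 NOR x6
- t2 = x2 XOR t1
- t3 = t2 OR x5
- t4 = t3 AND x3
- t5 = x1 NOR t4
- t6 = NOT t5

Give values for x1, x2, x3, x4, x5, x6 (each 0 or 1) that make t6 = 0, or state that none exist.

x1=0, x2=1, x3=0, x4=1, x5=0, x6=0

t6 = NOT t5 must be 0, so t5 = 1.
t5 = x1 NOR t4 must be 1, so both x1 = 0 and t4 = 0.
t4 = t3 AND x3 must be 0, so at least one of t3, x3 is 0.
Check with x1=0, x2=1, x3=0, x4=1, x5=0, x6=0:
t1 = x4 NOR x6 = 1 NOR 0 = 0
t2 = x2 XOR t1 = 1 XOR 0 = 1
t3 = t2 OR x5 = 1 OR 0 = 1
t4 = t3 AND x3 = 1 AND 0 = 0
t5 = x1 NOR t4 = 0 NOR 0 = 1
t6 = NOT t5 = NOT 1 = 0
So t6 = 0 as required.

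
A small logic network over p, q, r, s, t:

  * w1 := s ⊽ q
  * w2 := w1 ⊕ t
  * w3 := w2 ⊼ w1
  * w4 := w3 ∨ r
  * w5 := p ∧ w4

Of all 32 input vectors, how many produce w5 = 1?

w5 = p ∧ w4 must be 1, so both p = 1 and w4 = 1.
w4 = w3 ∨ r must be 1, so at least one of w3, r is 1.
Enumerating the 32 input combinations, 15 give w5 = 1 and 17 give w5 = 0.

15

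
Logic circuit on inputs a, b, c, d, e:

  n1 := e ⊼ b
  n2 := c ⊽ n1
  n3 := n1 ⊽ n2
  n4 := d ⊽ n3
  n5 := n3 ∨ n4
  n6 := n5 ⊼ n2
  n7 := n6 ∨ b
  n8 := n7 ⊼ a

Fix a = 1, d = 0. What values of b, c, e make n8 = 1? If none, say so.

With a = 1, d = 0 fixed, none of the 8 settings of b, c, e give n8 = 1.
For example, with b=0, c=0, e=1:
n1 = e ⊼ b = 1 ⊼ 0 = 1
n2 = c ⊽ n1 = 0 ⊽ 1 = 0
n3 = n1 ⊽ n2 = 1 ⊽ 0 = 0
n4 = d ⊽ n3 = 0 ⊽ 0 = 1
n5 = n3 ∨ n4 = 0 ∨ 1 = 1
n6 = n5 ⊼ n2 = 1 ⊼ 0 = 1
n7 = n6 ∨ b = 1 ∨ 0 = 1
n8 = n7 ⊼ a = 1 ⊼ 1 = 0
giving n8 = 0 ≠ 1.

no solution exists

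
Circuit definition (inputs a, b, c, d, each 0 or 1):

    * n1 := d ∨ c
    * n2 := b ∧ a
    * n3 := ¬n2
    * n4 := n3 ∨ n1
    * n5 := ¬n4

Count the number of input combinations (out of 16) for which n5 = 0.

15

n5 = ¬n4 must be 0, so n4 = 1.
n4 = n3 ∨ n1 must be 1, so at least one of n3, n1 is 1.
Enumerating the 16 input combinations, 15 give n5 = 0 and 1 give n5 = 1.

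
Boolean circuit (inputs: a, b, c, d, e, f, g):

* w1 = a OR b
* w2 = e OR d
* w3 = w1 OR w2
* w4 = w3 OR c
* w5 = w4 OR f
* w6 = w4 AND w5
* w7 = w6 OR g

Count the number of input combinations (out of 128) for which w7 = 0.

w7 = w6 OR g must be 0, so both w6 = 0 and g = 0.
w6 = w4 AND w5 must be 0, so at least one of w4, w5 is 0.
Enumerating the 128 input combinations, 2 give w7 = 0 and 126 give w7 = 1.

2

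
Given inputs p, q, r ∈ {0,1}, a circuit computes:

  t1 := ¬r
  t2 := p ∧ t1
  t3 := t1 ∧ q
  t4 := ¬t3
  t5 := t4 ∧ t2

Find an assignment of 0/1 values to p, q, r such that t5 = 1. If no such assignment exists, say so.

p=1, q=0, r=0

t5 = t4 ∧ t2 must be 1, so both t4 = 1 and t2 = 1.
t4 = ¬t3 must be 1, so t3 = 0.
Check with p=1, q=0, r=0:
t1 = ¬r = ¬0 = 1
t2 = p ∧ t1 = 1 ∧ 1 = 1
t3 = t1 ∧ q = 1 ∧ 0 = 0
t4 = ¬t3 = ¬0 = 1
t5 = t4 ∧ t2 = 1 ∧ 1 = 1
So t5 = 1 as required.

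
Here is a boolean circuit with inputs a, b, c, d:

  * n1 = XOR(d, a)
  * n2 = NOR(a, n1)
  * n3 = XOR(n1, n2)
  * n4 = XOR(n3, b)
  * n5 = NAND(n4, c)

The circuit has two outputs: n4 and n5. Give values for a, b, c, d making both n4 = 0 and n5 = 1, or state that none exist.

a=1 b=0 c=0 d=1

Check with a=1 b=0 c=0 d=1:
n1 = XOR(d, a) = XOR(1, 1) = 0
n2 = NOR(a, n1) = NOR(1, 0) = 0
n3 = XOR(n1, n2) = XOR(0, 0) = 0
n4 = XOR(n3, b) = XOR(0, 0) = 0
n5 = NAND(n4, c) = NAND(0, 0) = 1
So n4 = 0 and n5 = 1.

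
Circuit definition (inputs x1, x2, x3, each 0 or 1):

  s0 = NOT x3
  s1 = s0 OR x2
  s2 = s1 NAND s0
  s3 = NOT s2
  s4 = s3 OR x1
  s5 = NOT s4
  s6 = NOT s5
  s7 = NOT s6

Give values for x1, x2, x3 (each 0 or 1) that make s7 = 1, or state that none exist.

s7 = NOT s6 must be 1, so s6 = 0.
s6 = NOT s5 must be 0, so s5 = 1.
Check with x1=0, x2=1, x3=1:
s0 = NOT x3 = NOT 1 = 0
s1 = s0 OR x2 = 0 OR 1 = 1
s2 = s1 NAND s0 = 1 NAND 0 = 1
s3 = NOT s2 = NOT 1 = 0
s4 = s3 OR x1 = 0 OR 0 = 0
s5 = NOT s4 = NOT 0 = 1
s6 = NOT s5 = NOT 1 = 0
s7 = NOT s6 = NOT 0 = 1
So s7 = 1 as required.

x1=0, x2=1, x3=1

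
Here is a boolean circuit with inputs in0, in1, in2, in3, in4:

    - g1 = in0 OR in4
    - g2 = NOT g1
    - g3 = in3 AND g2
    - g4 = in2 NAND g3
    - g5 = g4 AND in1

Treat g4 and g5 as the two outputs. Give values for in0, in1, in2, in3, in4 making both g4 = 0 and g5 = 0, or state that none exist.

in0=0, in1=0, in2=1, in3=1, in4=0

Check with in0=0, in1=0, in2=1, in3=1, in4=0:
g1 = in0 OR in4 = 0 OR 0 = 0
g2 = NOT g1 = NOT 0 = 1
g3 = in3 AND g2 = 1 AND 1 = 1
g4 = in2 NAND g3 = 1 NAND 1 = 0
g5 = g4 AND in1 = 0 AND 0 = 0
So g4 = 0 and g5 = 0.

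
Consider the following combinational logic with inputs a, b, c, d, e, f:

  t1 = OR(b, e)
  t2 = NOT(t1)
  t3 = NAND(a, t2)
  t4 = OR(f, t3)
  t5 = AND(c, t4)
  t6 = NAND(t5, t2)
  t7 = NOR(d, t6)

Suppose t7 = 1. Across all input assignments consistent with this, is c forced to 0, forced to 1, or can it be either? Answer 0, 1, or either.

t7 = NOR(d, t6) must be 1, so both d = 0 and t6 = 0.
t6 = NAND(t5, t2) must be 0, so both t5 = 1 and t2 = 1.
Every assignment with t7 = 1 has c = 1; there are 3 such assignment(s).
  a=0, b=0, c=1, d=0, e=0, f=0
  a=0, b=0, c=1, d=0, e=0, f=1
  a=1, b=0, c=1, d=0, e=0, f=1

1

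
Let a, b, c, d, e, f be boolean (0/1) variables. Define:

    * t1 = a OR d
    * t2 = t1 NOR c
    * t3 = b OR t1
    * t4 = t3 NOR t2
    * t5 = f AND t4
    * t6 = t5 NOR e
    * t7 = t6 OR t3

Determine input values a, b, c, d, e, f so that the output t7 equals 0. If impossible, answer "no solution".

a=0, b=0, c=0, d=0, e=1, f=1

t7 = t6 OR t3 must be 0, so both t6 = 0 and t3 = 0.
t6 = t5 NOR e must be 0, so at least one of t5, e is 1.
Check with a=0, b=0, c=0, d=0, e=1, f=1:
t1 = a OR d = 0 OR 0 = 0
t2 = t1 NOR c = 0 NOR 0 = 1
t3 = b OR t1 = 0 OR 0 = 0
t4 = t3 NOR t2 = 0 NOR 1 = 0
t5 = f AND t4 = 1 AND 0 = 0
t6 = t5 NOR e = 0 NOR 1 = 0
t7 = t6 OR t3 = 0 OR 0 = 0
So t7 = 0 as required.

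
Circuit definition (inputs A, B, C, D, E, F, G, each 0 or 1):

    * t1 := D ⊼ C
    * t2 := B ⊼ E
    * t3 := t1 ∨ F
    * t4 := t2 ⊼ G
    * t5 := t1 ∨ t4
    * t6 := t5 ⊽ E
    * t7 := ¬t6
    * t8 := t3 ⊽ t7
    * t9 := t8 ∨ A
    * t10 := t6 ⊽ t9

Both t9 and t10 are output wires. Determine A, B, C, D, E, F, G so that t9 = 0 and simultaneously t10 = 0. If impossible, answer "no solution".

A=0, B=0, C=1, D=1, E=0, F=1, G=1

Check with A=0, B=0, C=1, D=1, E=0, F=1, G=1:
t1 = D ⊼ C = 1 ⊼ 1 = 0
t2 = B ⊼ E = 0 ⊼ 0 = 1
t3 = t1 ∨ F = 0 ∨ 1 = 1
t4 = t2 ⊼ G = 1 ⊼ 1 = 0
t5 = t1 ∨ t4 = 0 ∨ 0 = 0
t6 = t5 ⊽ E = 0 ⊽ 0 = 1
t7 = ¬t6 = ¬1 = 0
t8 = t3 ⊽ t7 = 1 ⊽ 0 = 0
t9 = t8 ∨ A = 0 ∨ 0 = 0
t10 = t6 ⊽ t9 = 1 ⊽ 0 = 0
So t9 = 0 and t10 = 0.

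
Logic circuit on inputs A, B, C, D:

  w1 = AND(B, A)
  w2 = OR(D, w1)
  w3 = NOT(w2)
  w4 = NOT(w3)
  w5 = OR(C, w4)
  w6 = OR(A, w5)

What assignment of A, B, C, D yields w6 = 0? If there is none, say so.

A=0, B=1, C=0, D=0

Check with A=0, B=1, C=0, D=0:
w1 = AND(B, A) = AND(1, 0) = 0
w2 = OR(D, w1) = OR(0, 0) = 0
w3 = NOT(w2) = NOT 0 = 1
w4 = NOT(w3) = NOT 1 = 0
w5 = OR(C, w4) = OR(0, 0) = 0
w6 = OR(A, w5) = OR(0, 0) = 0
So w6 = 0 as required.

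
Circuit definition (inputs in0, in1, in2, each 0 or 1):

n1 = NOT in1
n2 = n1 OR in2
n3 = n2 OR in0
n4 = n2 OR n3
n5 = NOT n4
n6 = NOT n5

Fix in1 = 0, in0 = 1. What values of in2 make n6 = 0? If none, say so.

With in1 = 0, in0 = 1 fixed, none of the 2 settings of in2 give n6 = 0.
For example, with in2=0:
n1 = NOT in1 = NOT 0 = 1
n2 = n1 OR in2 = 1 OR 0 = 1
n3 = n2 OR in0 = 1 OR 1 = 1
n4 = n2 OR n3 = 1 OR 1 = 1
n5 = NOT n4 = NOT 1 = 0
n6 = NOT n5 = NOT 0 = 1
giving n6 = 1 ≠ 0.

no solution exists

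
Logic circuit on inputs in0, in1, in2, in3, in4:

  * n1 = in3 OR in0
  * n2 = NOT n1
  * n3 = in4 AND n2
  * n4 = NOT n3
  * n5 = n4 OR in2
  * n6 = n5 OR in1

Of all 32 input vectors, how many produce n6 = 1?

n6 = n5 OR in1 must be 1, so at least one of n5, in1 is 1.
Enumerating the 32 input combinations, 31 give n6 = 1 and 1 give n6 = 0.

31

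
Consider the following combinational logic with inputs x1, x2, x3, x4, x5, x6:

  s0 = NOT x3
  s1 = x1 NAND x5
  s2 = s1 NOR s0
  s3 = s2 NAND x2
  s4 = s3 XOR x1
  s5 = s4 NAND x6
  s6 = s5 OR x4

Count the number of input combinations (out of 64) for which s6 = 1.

55

s6 = s5 OR x4 must be 1, so at least one of s5, x4 is 1.
Enumerating the 64 input combinations, 55 give s6 = 1 and 9 give s6 = 0.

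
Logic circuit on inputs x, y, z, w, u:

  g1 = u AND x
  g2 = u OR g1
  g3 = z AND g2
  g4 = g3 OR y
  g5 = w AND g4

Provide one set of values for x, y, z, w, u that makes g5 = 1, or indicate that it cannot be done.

x=0, y=0, z=1, w=1, u=1

Check with x=0, y=0, z=1, w=1, u=1:
g1 = u AND x = 1 AND 0 = 0
g2 = u OR g1 = 1 OR 0 = 1
g3 = z AND g2 = 1 AND 1 = 1
g4 = g3 OR y = 1 OR 0 = 1
g5 = w AND g4 = 1 AND 1 = 1
So g5 = 1 as required.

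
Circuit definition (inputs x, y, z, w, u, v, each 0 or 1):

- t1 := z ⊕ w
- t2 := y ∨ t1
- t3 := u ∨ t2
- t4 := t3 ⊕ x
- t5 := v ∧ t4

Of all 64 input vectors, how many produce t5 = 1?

16

t5 = v ∧ t4 must be 1, so both v = 1 and t4 = 1.
t4 = t3 ⊕ x must be 1, so t3 and x differ.
Enumerating the 64 input combinations, 16 give t5 = 1 and 48 give t5 = 0.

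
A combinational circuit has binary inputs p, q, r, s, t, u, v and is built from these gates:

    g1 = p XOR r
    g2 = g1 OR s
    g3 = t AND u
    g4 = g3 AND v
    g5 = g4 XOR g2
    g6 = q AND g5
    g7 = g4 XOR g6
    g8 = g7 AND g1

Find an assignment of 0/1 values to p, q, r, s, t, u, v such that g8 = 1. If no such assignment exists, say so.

g8 = g7 AND g1 must be 1, so both g7 = 1 and g1 = 1.
Check with p=0 q=1 r=1 s=0 t=0 u=1 v=0:
g1 = p XOR r = 0 XOR 1 = 1
g2 = g1 OR s = 1 OR 0 = 1
g3 = t AND u = 0 AND 1 = 0
g4 = g3 AND v = 0 AND 0 = 0
g5 = g4 XOR g2 = 0 XOR 1 = 1
g6 = q AND g5 = 1 AND 1 = 1
g7 = g4 XOR g6 = 0 XOR 1 = 1
g8 = g7 AND g1 = 1 AND 1 = 1
So g8 = 1 as required.

p=0 q=1 r=1 s=0 t=0 u=1 v=0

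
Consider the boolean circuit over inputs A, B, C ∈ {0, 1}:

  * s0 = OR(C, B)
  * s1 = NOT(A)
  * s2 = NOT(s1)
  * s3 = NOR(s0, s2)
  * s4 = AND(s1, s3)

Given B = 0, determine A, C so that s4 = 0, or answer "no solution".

A=0 C=1

Check with B = 0 and A=0, C=1:
s0 = OR(C, B) = OR(1, 0) = 1
s1 = NOT(A) = NOT 0 = 1
s2 = NOT(s1) = NOT 1 = 0
s3 = NOR(s0, s2) = NOR(1, 0) = 0
s4 = AND(s1, s3) = AND(1, 0) = 0
So s4 = 0.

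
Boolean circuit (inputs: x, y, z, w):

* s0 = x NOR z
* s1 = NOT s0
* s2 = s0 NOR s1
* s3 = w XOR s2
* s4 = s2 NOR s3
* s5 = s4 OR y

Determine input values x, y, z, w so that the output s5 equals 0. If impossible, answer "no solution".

x=1, y=0, z=0, w=1

s5 = s4 OR y must be 0, so both s4 = 0 and y = 0.
s4 = s2 NOR s3 must be 0, so at least one of s2, s3 is 1.
Check with x=1, y=0, z=0, w=1:
s0 = x NOR z = 1 NOR 0 = 0
s1 = NOT s0 = NOT 0 = 1
s2 = s0 NOR s1 = 0 NOR 1 = 0
s3 = w XOR s2 = 1 XOR 0 = 1
s4 = s2 NOR s3 = 0 NOR 1 = 0
s5 = s4 OR y = 0 OR 0 = 0
So s5 = 0 as required.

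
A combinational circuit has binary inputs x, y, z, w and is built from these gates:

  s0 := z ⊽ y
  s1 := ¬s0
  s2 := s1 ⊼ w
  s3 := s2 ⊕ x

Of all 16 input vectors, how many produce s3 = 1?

s3 = s2 ⊕ x must be 1, so s2 and x differ.
Enumerating the 16 input combinations, 8 give s3 = 1 and 8 give s3 = 0.

8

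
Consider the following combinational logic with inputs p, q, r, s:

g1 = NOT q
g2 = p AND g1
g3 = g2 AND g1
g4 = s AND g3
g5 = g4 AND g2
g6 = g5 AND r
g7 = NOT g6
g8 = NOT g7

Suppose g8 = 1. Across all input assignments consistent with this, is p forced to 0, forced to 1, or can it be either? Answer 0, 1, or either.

g8 = NOT g7 must be 1, so g7 = 0.
g7 = NOT g6 must be 0, so g6 = 1.
Every assignment with g8 = 1 has p = 1; there are 1 such assignment(s).
  p=1, q=0, r=1, s=1

1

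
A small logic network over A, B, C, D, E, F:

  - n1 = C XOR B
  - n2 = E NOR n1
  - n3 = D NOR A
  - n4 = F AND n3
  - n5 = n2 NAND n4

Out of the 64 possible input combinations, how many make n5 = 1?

62

n5 = n2 NAND n4 must be 1, so at least one of n2, n4 is 0.
Enumerating the 64 input combinations, 62 give n5 = 1 and 2 give n5 = 0.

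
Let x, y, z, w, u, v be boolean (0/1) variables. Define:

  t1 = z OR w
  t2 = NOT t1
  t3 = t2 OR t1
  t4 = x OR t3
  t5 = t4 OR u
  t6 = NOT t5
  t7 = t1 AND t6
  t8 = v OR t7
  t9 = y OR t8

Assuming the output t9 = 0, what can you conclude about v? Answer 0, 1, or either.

t9 = y OR t8 must be 0, so both y = 0 and t8 = 0.
Every assignment with t9 = 0 has v = 0; there are 16 such assignment(s).

0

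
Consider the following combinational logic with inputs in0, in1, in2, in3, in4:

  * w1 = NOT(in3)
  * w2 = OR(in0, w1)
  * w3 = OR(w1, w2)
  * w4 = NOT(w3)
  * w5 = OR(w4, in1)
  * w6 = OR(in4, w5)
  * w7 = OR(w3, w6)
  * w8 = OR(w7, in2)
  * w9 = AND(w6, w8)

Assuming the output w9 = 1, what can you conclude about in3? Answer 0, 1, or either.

either

Both values of in3 occur among assignments with w9 = 1:
  in3=0: in0=0, in1=0, in2=0, in3=0, in4=1
  in3=1: in0=0, in1=0, in2=0, in3=1, in4=0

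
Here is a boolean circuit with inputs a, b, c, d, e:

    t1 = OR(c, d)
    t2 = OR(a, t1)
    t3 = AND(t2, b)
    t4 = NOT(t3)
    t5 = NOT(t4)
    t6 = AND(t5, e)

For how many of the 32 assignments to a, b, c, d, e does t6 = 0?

25

t6 = AND(t5, e) must be 0, so at least one of t5, e is 0.
Enumerating the 32 input combinations, 25 give t6 = 0 and 7 give t6 = 1.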